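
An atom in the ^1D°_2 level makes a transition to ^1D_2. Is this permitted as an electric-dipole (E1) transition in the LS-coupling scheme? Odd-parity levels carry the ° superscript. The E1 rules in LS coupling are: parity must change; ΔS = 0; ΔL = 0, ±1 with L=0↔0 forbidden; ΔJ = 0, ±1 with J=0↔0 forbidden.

Reading off the term symbols: S 0→0, L 2→2, J 2→2, parity odd→even.
ΔL = 0, ±1 (not L=0↔0): L: 2 → 2, ΔL = +0 — passes.
ΔS = 0: S: 0 → 0 — passes.
Parity must change: odd → even — passes.
ΔJ = 0, ±1 (not J=0↔0): J: 2 → 2, ΔJ = +0 — passes.
All four E1 rules are satisfied.

allowed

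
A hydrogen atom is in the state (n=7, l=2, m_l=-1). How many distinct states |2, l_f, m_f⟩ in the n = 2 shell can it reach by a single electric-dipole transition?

E1 requires Δl = ±1, so l_f ∈ {1, 3}; with 0 ≤ l_f ≤ n_f−1 = 1, the allowed l_f values are {1}.
For l_f = 1: m_f ∈ {m_i−1, m_i, m_i+1} ∩ [−1, 1] = {-1, 0} → 2 states.
Total: 2.

2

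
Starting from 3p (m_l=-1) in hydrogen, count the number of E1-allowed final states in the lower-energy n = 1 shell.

1

E1 requires Δl = ±1, so l_f ∈ {0, 2}; with 0 ≤ l_f ≤ n_f−1 = 0, the allowed l_f values are {0}.
For l_f = 0: m_f ∈ {m_i−1, m_i, m_i+1} ∩ [−0, 0] = {0} → 1 state.
Total: 1.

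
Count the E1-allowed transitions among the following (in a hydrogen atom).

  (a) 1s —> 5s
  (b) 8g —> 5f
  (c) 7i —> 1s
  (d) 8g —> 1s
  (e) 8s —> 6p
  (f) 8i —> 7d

(a) forbidden — Δl = +0 (E1 requires Δl = ±1)
(b) allowed
(c) forbidden — Δl = -6 (E1 requires Δl = ±1)
(d) forbidden — Δl = -4 (E1 requires Δl = ±1)
(e) allowed
(f) forbidden — Δl = -4 (E1 requires Δl = ±1)
Total allowed: 2 of 6.

2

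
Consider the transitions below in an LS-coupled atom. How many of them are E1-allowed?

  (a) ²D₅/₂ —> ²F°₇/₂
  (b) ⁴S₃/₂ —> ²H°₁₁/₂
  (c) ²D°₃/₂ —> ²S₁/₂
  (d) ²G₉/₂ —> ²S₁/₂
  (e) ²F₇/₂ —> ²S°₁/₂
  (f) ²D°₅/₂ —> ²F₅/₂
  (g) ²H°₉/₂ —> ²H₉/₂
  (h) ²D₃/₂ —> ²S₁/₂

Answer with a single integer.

(a) allowed
(b) forbidden (ΔS, ΔL, ΔJ fail)
(c) forbidden (ΔL fails)
(d) forbidden (parity, ΔL, ΔJ fail)
(e) forbidden (ΔL, ΔJ fail)
(f) allowed
(g) allowed
(h) forbidden (parity, ΔL fail)
Total allowed: 3 of 8.

3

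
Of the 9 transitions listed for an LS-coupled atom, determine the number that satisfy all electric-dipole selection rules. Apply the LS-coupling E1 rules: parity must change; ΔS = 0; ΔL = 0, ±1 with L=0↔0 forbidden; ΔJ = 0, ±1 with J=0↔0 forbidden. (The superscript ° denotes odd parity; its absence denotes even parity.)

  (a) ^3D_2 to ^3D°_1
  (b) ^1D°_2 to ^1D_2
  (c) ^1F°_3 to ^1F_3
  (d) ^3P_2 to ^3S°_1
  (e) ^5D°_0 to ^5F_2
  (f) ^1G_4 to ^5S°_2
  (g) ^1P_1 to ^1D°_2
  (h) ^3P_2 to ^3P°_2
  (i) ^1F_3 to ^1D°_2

7

(a) allowed
(b) allowed
(c) allowed
(d) allowed
(e) forbidden (ΔJ fails)
(f) forbidden (ΔS, ΔL, ΔJ fail)
(g) allowed
(h) allowed
(i) allowed
Total allowed: 7 of 9.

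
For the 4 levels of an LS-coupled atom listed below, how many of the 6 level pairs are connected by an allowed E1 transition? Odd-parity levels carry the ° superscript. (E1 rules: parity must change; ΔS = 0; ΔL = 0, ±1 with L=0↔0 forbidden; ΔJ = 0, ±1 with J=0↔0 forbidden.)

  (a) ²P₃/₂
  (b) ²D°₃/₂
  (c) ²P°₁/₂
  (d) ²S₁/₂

3

(a)–(b): allowed.
(a)–(c): allowed.
(a)–(d): forbidden (parity).
(b)–(c): forbidden (parity).
(b)–(d): forbidden (ΔL).
(c)–(d): allowed.
Allowed pairs: 3 of 6.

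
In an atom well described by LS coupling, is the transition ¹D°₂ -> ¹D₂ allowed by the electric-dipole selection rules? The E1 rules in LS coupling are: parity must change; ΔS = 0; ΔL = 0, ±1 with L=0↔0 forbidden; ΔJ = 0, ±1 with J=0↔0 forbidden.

ΔL = 0, ±1 (not L=0↔0): L: 2 → 2, ΔL = +0 — passes.
Parity must change: odd → even — passes.
ΔJ = 0, ±1 (not J=0↔0): J: 2 → 2, ΔJ = +0 — passes.
ΔS = 0: S: 0 → 0 — passes.
All four E1 rules are satisfied.

allowed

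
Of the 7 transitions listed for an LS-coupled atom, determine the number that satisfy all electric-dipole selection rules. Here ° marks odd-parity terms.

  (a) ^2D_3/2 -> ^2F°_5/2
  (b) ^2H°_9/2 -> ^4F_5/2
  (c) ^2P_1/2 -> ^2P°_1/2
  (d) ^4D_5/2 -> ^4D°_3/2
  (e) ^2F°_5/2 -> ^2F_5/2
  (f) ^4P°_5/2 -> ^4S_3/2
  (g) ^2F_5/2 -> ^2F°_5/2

(a) allowed
(b) forbidden (ΔS, ΔL, ΔJ fail)
(c) allowed
(d) allowed
(e) allowed
(f) allowed
(g) allowed
Total allowed: 6 of 7.

6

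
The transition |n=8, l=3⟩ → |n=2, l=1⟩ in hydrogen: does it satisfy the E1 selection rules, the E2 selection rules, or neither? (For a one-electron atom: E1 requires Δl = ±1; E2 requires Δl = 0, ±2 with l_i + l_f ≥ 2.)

E2

Δl = 1 − 3 = -2; l_i + l_f = 4.
E1 (Δl = ±1): not satisfied.
E2 (Δl = 0,±2, l_i+l_f ≥ 2): satisfied.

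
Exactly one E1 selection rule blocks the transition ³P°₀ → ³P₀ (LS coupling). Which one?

the J=0 ↔ J=0 exclusion

Reading off the term symbols: S 1→1, L 1→1, J 0→0, parity odd→even.
Parity must change: odd → even — ✓.
ΔS = 0: S: 1 → 1 — ✓.
ΔL = 0, ±1 (not L=0↔0): L: 1 → 1, ΔL = +0 — ✓.
ΔJ = 0, ±1 (not J=0↔0): J: 0 → 0, ΔJ = +0 — ✗.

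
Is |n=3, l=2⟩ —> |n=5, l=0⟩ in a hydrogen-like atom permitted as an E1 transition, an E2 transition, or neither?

E2

Δl = 0 − 2 = -2; l_i + l_f = 2.
E1 (Δl = ±1): not satisfied.
E2 (Δl = 0,±2, l_i+l_f ≥ 2): satisfied.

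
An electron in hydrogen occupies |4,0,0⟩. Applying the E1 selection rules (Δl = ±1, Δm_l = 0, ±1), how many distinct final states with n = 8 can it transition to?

3

E1 requires Δl = ±1, so l_f ∈ {-1, 1}; with 0 ≤ l_f ≤ n_f−1 = 7, the allowed l_f values are {1}.
For l_f = 1: m_f ∈ {m_i−1, m_i, m_i+1} ∩ [−1, 1] = {-1, 0, 1} → 3 states.
Total: 3.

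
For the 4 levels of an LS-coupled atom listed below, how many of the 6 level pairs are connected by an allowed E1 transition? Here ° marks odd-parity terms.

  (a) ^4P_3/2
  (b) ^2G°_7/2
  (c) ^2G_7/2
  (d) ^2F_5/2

2

(a)–(b): forbidden (ΔS, ΔL, ΔJ).
(a)–(c): forbidden (parity, ΔS, ΔL, ΔJ).
(a)–(d): forbidden (parity, ΔS, ΔL).
(b)–(c): allowed.
(b)–(d): allowed.
(c)–(d): forbidden (parity).
Allowed pairs: 2 of 6.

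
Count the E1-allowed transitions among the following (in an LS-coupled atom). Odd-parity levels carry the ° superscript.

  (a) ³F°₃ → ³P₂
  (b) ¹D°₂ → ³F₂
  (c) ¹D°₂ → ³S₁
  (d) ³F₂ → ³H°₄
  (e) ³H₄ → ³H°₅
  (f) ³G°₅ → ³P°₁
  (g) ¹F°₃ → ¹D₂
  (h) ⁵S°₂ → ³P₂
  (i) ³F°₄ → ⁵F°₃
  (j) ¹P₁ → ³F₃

(a) forbidden (ΔL fails)
(b) forbidden (ΔS fails)
(c) forbidden (ΔS, ΔL fail)
(d) forbidden (ΔL, ΔJ fail)
(e) allowed
(f) forbidden (parity, ΔL, ΔJ fail)
(g) allowed
(h) forbidden (ΔS fails)
(i) forbidden (parity, ΔS fail)
(j) forbidden (parity, ΔS, ΔL, ΔJ fail)
Total allowed: 2 of 10.

2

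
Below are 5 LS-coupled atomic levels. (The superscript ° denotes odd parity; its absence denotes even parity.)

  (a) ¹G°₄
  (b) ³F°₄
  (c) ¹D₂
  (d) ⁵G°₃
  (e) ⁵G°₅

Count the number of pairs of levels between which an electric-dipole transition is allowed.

(a)–(b): forbidden (parity, ΔS).
(a)–(c): forbidden (ΔL, ΔJ).
(a)–(d): forbidden (parity, ΔS).
(a)–(e): forbidden (parity, ΔS).
(b)–(c): forbidden (ΔS, ΔJ).
(b)–(d): forbidden (parity, ΔS).
(b)–(e): forbidden (parity, ΔS).
(c)–(d): forbidden (ΔS, ΔL).
(c)–(e): forbidden (ΔS, ΔL, ΔJ).
(d)–(e): forbidden (parity, ΔJ).
Allowed pairs: 0 of 10.

0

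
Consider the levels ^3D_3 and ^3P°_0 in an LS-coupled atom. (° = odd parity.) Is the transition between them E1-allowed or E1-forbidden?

forbidden

Parity must change: even → odd — ok.
ΔS = 0: S: 1 → 1 — ok.
ΔL = 0, ±1 (not L=0↔0): L: 2 → 1, ΔL = -1 — ok.
ΔJ = 0, ±1 (not J=0↔0): J: 3 → 0, ΔJ = -3 — fails.
Rule(s) violated: ΔJ.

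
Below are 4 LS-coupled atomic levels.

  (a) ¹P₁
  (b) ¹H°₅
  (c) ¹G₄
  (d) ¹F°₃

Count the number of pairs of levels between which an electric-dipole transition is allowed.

(a)–(b): forbidden (ΔL, ΔJ).
(a)–(c): forbidden (parity, ΔL, ΔJ).
(a)–(d): forbidden (ΔL, ΔJ).
(b)–(c): allowed.
(b)–(d): forbidden (parity, ΔL, ΔJ).
(c)–(d): allowed.
Allowed pairs: 2 of 6.

2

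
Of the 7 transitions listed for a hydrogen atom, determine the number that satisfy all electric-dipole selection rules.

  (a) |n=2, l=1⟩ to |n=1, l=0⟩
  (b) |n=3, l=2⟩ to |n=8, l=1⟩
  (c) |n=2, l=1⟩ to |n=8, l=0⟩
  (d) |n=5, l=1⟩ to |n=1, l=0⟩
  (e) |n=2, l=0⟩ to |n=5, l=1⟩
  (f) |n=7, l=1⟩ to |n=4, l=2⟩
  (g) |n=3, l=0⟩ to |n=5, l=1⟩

7

(a) allowed
(b) allowed
(c) allowed
(d) allowed
(e) allowed
(f) allowed
(g) allowed
Total allowed: 7 of 7.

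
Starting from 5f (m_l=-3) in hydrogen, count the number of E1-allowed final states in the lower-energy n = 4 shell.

E1 requires Δl = ±1, so l_f ∈ {2, 4}; with 0 ≤ l_f ≤ n_f−1 = 3, the allowed l_f values are {2}.
For l_f = 2: m_f ∈ {m_i−1, m_i, m_i+1} ∩ [−2, 2] = {-2} → 1 state.
Total: 1.

1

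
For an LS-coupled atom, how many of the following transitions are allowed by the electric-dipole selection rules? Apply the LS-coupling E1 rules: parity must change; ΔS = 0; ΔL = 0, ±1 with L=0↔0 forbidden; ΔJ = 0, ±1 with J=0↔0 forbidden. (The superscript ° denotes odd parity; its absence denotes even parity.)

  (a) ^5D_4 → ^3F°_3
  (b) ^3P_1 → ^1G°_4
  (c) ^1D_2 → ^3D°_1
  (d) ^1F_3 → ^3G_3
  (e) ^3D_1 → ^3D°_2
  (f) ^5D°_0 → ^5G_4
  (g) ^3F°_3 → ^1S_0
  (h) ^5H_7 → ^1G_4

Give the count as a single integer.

(a) forbidden (ΔS fails)
(b) forbidden (ΔS, ΔL, ΔJ fail)
(c) forbidden (ΔS fails)
(d) forbidden (parity, ΔS fail)
(e) allowed
(f) forbidden (ΔL, ΔJ fail)
(g) forbidden (ΔS, ΔL, ΔJ fail)
(h) forbidden (parity, ΔS, ΔJ fail)
Total allowed: 1 of 8.

1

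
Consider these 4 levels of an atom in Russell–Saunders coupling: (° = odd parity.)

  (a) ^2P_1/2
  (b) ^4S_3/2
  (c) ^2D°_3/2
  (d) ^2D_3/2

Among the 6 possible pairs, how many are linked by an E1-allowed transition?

(a)–(b): forbidden (parity, ΔS).
(a)–(c): allowed.
(a)–(d): forbidden (parity).
(b)–(c): forbidden (ΔS, ΔL).
(b)–(d): forbidden (parity, ΔS, ΔL).
(c)–(d): allowed.
Allowed pairs: 2 of 6.

2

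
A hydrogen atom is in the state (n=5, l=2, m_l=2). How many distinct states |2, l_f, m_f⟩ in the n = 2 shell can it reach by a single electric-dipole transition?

E1 requires Δl = ±1, so l_f ∈ {1, 3}; with 0 ≤ l_f ≤ n_f−1 = 1, the allowed l_f values are {1}.
For l_f = 1: m_f ∈ {m_i−1, m_i, m_i+1} ∩ [−1, 1] = {1} → 1 state.
Total: 1.

1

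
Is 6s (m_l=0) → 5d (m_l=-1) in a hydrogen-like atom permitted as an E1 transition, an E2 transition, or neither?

E2

Δl = 2 − 0 = +2; l_i + l_f = 2.
Δm_l = -1.
E1 (Δl = ±1, |Δm_l| ≤ 1): not satisfied.
E2 (Δl = 0,±2, l_i+l_f ≥ 2, |Δm_l| ≤ 2): satisfied.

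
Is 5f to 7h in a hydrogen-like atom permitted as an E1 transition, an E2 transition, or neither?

Δl = 5 − 3 = +2; l_i + l_f = 8.
E1 (Δl = ±1): not satisfied.
E2 (Δl = 0,±2, l_i+l_f ≥ 2): satisfied.

E2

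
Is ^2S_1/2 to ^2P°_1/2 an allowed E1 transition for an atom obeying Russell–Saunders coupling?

allowed

Parity must change: even → odd — ok.
ΔS = 0: S: 1/2 → 1/2 — ok.
ΔL = 0, ±1 (not L=0↔0): L: 0 → 1, ΔL = +1 — ok.
ΔJ = 0, ±1 (not J=0↔0): J: 1/2 → 1/2, ΔJ = +0 — ok.
All four E1 rules are satisfied.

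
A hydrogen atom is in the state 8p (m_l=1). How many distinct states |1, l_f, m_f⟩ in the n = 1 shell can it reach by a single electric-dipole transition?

E1 requires Δl = ±1, so l_f ∈ {0, 2}; with 0 ≤ l_f ≤ n_f−1 = 0, the allowed l_f values are {0}.
For l_f = 0: m_f ∈ {m_i−1, m_i, m_i+1} ∩ [−0, 0] = {0} → 1 state.
Total: 1.

1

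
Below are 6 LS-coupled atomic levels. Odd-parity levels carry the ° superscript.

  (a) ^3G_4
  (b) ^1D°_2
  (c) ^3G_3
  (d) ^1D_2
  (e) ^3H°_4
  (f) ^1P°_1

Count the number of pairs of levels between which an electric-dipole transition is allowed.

(a)–(b): forbidden (ΔS, ΔL, ΔJ).
(a)–(c): forbidden (parity).
(a)–(d): forbidden (parity, ΔS, ΔL, ΔJ).
(a)–(e): allowed.
(a)–(f): forbidden (ΔS, ΔL, ΔJ).
(b)–(c): forbidden (ΔS, ΔL).
(b)–(d): allowed.
(b)–(e): forbidden (parity, ΔS, ΔL, ΔJ).
(b)–(f): forbidden (parity).
(c)–(d): forbidden (parity, ΔS, ΔL).
(c)–(e): allowed.
(c)–(f): forbidden (ΔS, ΔL, ΔJ).
(d)–(e): forbidden (ΔS, ΔL, ΔJ).
(d)–(f): allowed.
(e)–(f): forbidden (parity, ΔS, ΔL, ΔJ).
Allowed pairs: 4 of 15.

4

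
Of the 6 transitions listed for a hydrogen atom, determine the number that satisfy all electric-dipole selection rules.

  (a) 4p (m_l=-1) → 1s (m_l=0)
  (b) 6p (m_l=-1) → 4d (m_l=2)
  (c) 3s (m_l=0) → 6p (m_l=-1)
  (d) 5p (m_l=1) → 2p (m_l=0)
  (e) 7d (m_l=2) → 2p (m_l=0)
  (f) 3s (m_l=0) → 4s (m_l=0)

(a) allowed
(b) forbidden — Δm_l = +3 (E1 requires Δm_l = 0, ±1)
(c) allowed
(d) forbidden — Δl = +0 (E1 requires Δl = ±1)
(e) forbidden — Δm_l = -2 (E1 requires Δm_l = 0, ±1)
(f) forbidden — Δl = +0 (E1 requires Δl = ±1)
Total allowed: 2 of 6.

2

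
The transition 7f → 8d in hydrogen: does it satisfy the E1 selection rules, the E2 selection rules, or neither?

E1

Δl = 2 − 3 = -1; l_i + l_f = 5.
E1 (Δl = ±1): satisfied.
E2 (Δl = 0,±2, l_i+l_f ≥ 2): not satisfied.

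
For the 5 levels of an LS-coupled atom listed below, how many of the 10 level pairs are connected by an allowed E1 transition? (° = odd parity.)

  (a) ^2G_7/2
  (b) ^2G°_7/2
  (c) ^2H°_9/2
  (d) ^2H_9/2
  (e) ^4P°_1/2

(a)–(b): allowed.
(a)–(c): allowed.
(a)–(d): forbidden (parity).
(a)–(e): forbidden (ΔS, ΔL, ΔJ).
(b)–(c): forbidden (parity).
(b)–(d): allowed.
(b)–(e): forbidden (parity, ΔS, ΔL, ΔJ).
(c)–(d): allowed.
(c)–(e): forbidden (parity, ΔS, ΔL, ΔJ).
(d)–(e): forbidden (ΔS, ΔL, ΔJ).
Allowed pairs: 4 of 10.

4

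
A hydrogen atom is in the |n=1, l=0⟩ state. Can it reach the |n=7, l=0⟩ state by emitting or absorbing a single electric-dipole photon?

forbidden

Initial l = 0, final l = 0, so Δl = +0. E1 requires Δl = ±1: violated.
The transition is electric-dipole forbidden.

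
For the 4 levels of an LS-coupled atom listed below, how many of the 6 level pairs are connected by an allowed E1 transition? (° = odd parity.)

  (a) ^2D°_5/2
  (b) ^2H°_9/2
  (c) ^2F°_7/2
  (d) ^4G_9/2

(a)–(b): forbidden (parity, ΔL, ΔJ).
(a)–(c): forbidden (parity).
(a)–(d): forbidden (ΔS, ΔL, ΔJ).
(b)–(c): forbidden (parity, ΔL).
(b)–(d): forbidden (ΔS).
(c)–(d): forbidden (ΔS).
Allowed pairs: 0 of 6.

0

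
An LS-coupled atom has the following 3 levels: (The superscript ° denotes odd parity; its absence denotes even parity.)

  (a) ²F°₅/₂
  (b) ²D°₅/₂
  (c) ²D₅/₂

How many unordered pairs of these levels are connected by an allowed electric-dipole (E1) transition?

2

(a)–(b): forbidden (parity).
(a)–(c): allowed.
(b)–(c): allowed.
Allowed pairs: 2 of 3.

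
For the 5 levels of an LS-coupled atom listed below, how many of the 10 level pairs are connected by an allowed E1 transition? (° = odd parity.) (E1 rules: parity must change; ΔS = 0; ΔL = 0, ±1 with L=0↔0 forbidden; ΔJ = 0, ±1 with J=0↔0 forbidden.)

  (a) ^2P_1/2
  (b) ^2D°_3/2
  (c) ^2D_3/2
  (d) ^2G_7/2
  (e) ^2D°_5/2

(a)–(b): allowed.
(a)–(c): forbidden (parity).
(a)–(d): forbidden (parity, ΔL, ΔJ).
(a)–(e): forbidden (ΔJ).
(b)–(c): allowed.
(b)–(d): forbidden (ΔL, ΔJ).
(b)–(e): forbidden (parity).
(c)–(d): forbidden (parity, ΔL, ΔJ).
(c)–(e): allowed.
(d)–(e): forbidden (ΔL).
Allowed pairs: 3 of 10.

3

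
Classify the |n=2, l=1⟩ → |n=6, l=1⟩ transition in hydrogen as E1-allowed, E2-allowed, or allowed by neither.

Δl = 1 − 1 = +0; l_i + l_f = 2.
E1 (Δl = ±1): not satisfied.
E2 (Δl = 0,±2, l_i+l_f ≥ 2): satisfied.

E2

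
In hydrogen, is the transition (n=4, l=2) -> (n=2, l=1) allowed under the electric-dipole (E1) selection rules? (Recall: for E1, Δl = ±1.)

allowed

Δl = 1 − 2 = -1; the E1 rule Δl = ±1 is passes.
All E1 selection rules are satisfied.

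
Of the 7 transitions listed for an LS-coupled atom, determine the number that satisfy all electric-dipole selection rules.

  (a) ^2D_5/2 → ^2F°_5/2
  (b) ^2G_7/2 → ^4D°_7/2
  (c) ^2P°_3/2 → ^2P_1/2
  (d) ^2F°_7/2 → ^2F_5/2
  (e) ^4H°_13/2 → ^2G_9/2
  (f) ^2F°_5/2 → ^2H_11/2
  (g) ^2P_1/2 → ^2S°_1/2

(a) allowed
(b) forbidden (ΔS, ΔL fail)
(c) allowed
(d) allowed
(e) forbidden (ΔS, ΔJ fail)
(f) forbidden (ΔL, ΔJ fail)
(g) allowed
Total allowed: 4 of 7.

4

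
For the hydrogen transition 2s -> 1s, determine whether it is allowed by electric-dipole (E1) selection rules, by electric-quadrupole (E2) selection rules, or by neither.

Δl = 0 − 0 = +0; l_i + l_f = 0.
E1 (Δl = ±1): not satisfied.
E2 (Δl = 0,±2, l_i+l_f ≥ 2): not satisfied.

neither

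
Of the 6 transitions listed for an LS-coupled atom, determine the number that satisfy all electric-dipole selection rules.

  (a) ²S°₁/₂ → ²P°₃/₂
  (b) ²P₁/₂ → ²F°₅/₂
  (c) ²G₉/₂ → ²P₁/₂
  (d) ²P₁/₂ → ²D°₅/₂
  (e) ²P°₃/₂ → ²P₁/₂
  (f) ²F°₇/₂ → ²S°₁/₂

1

(a) forbidden (parity fails)
(b) forbidden (ΔL, ΔJ fail)
(c) forbidden (parity, ΔL, ΔJ fail)
(d) forbidden (ΔJ fails)
(e) allowed
(f) forbidden (parity, ΔL, ΔJ fail)
Total allowed: 1 of 6.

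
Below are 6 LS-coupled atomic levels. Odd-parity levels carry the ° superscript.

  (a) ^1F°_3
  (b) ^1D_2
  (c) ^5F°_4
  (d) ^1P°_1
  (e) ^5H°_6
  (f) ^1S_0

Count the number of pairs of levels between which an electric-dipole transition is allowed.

3

(a)–(b): allowed.
(a)–(c): forbidden (parity, ΔS).
(a)–(d): forbidden (parity, ΔL, ΔJ).
(a)–(e): forbidden (parity, ΔS, ΔL, ΔJ).
(a)–(f): forbidden (ΔL, ΔJ).
(b)–(c): forbidden (ΔS, ΔJ).
(b)–(d): allowed.
(b)–(e): forbidden (ΔS, ΔL, ΔJ).
(b)–(f): forbidden (parity, ΔL, ΔJ).
(c)–(d): forbidden (parity, ΔS, ΔL, ΔJ).
(c)–(e): forbidden (parity, ΔL, ΔJ).
(c)–(f): forbidden (ΔS, ΔL, ΔJ).
(d)–(e): forbidden (parity, ΔS, ΔL, ΔJ).
(d)–(f): allowed.
(e)–(f): forbidden (ΔS, ΔL, ΔJ).
Allowed pairs: 3 of 15.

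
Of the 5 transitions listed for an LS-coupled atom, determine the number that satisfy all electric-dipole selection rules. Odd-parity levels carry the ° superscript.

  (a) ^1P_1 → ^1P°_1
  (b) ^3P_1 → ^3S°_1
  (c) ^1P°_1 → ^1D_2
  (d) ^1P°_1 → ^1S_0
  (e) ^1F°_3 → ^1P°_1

(a) allowed
(b) allowed
(c) allowed
(d) allowed
(e) forbidden (parity, ΔL, ΔJ fail)
Total allowed: 4 of 5.

4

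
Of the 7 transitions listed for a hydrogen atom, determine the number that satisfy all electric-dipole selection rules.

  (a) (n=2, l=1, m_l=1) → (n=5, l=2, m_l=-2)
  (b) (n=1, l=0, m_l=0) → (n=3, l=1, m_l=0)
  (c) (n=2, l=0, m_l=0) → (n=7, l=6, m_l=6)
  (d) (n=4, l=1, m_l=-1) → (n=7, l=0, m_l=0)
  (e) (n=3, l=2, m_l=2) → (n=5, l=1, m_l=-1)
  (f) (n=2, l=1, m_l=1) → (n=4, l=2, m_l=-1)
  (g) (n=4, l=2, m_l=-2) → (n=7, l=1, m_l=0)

2

(a) forbidden — Δm_l = -3 (E1 requires Δm_l = 0, ±1)
(b) allowed
(c) forbidden — Δl = +6 (E1 requires Δl = ±1); Δm_l = +6 (E1 requires Δm_l = 0, ±1)
(d) allowed
(e) forbidden — Δm_l = -3 (E1 requires Δm_l = 0, ±1)
(f) forbidden — Δm_l = -2 (E1 requires Δm_l = 0, ±1)
(g) forbidden — Δm_l = +2 (E1 requires Δm_l = 0, ±1)
Total allowed: 2 of 7.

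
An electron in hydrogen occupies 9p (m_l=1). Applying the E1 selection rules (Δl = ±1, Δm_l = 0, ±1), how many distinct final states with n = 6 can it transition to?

E1 requires Δl = ±1, so l_f ∈ {0, 2}; with 0 ≤ l_f ≤ n_f−1 = 5, the allowed l_f values are {0, 2}.
For l_f = 0: m_f ∈ {m_i−1, m_i, m_i+1} ∩ [−0, 0] = {0} → 1 state.
For l_f = 2: m_f ∈ {m_i−1, m_i, m_i+1} ∩ [−2, 2] = {0, 1, 2} → 3 states.
Total: 4.

4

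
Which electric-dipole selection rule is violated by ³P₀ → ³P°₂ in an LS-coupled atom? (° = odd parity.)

the ΔJ = 0, ±1 rule

Parity must change: even → odd — passes.
ΔS = 0: S: 1 → 1 — passes.
ΔL = 0, ±1 (not L=0↔0): L: 1 → 1, ΔL = +0 — passes.
ΔJ = 0, ±1 (not J=0↔0): J: 0 → 2, ΔJ = +2 — fails.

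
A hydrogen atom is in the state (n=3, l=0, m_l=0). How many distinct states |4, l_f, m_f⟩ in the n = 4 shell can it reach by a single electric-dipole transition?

E1 requires Δl = ±1, so l_f ∈ {-1, 1}; with 0 ≤ l_f ≤ n_f−1 = 3, the allowed l_f values are {1}.
For l_f = 1: m_f ∈ {m_i−1, m_i, m_i+1} ∩ [−1, 1] = {-1, 0, 1} → 3 states.
Total: 3.

3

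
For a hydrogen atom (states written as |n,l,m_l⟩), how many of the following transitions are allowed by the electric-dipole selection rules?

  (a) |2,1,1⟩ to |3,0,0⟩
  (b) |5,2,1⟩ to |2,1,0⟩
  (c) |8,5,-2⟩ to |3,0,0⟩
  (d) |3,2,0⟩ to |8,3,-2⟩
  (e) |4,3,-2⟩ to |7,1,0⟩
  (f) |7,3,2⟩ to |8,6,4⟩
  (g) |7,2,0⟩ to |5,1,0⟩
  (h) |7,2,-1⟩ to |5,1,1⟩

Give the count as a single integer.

3

(a) allowed
(b) allowed
(c) forbidden — Δl = -5 (E1 requires Δl = ±1); Δm_l = +2 (E1 requires Δm_l = 0, ±1)
(d) forbidden — Δm_l = -2 (E1 requires Δm_l = 0, ±1)
(e) forbidden — Δl = -2 (E1 requires Δl = ±1); Δm_l = +2 (E1 requires Δm_l = 0, ±1)
(f) forbidden — Δl = +3 (E1 requires Δl = ±1); Δm_l = +2 (E1 requires Δm_l = 0, ±1)
(g) allowed
(h) forbidden — Δm_l = +2 (E1 requires Δm_l = 0, ±1)
Total allowed: 3 of 8.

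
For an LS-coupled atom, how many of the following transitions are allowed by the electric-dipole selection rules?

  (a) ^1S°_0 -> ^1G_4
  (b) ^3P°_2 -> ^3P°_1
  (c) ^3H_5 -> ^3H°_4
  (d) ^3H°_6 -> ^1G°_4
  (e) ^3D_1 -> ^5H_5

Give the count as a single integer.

(a) forbidden (ΔL, ΔJ fail)
(b) forbidden (parity fails)
(c) allowed
(d) forbidden (parity, ΔS, ΔJ fail)
(e) forbidden (parity, ΔS, ΔL, ΔJ fail)
Total allowed: 1 of 5.

1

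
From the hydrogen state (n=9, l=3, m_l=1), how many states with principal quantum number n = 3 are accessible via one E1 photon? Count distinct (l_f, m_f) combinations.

3

E1 requires Δl = ±1, so l_f ∈ {2, 4}; with 0 ≤ l_f ≤ n_f−1 = 2, the allowed l_f values are {2}.
For l_f = 2: m_f ∈ {m_i−1, m_i, m_i+1} ∩ [−2, 2] = {0, 1, 2} → 3 states.
Total: 3.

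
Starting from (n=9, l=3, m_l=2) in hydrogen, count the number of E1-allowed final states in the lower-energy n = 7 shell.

5

E1 requires Δl = ±1, so l_f ∈ {2, 4}; with 0 ≤ l_f ≤ n_f−1 = 6, the allowed l_f values are {2, 4}.
For l_f = 2: m_f ∈ {m_i−1, m_i, m_i+1} ∩ [−2, 2] = {1, 2} → 2 states.
For l_f = 4: m_f ∈ {m_i−1, m_i, m_i+1} ∩ [−4, 4] = {1, 2, 3} → 3 states.
Total: 5.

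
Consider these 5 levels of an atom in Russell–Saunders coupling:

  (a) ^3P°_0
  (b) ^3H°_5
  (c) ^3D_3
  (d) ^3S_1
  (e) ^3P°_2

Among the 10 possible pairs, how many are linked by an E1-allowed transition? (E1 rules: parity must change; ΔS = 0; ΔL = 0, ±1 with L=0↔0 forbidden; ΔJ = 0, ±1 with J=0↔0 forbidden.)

(a)–(b): forbidden (parity, ΔL, ΔJ).
(a)–(c): forbidden (ΔJ).
(a)–(d): allowed.
(a)–(e): forbidden (parity, ΔJ).
(b)–(c): forbidden (ΔL, ΔJ).
(b)–(d): forbidden (ΔL, ΔJ).
(b)–(e): forbidden (parity, ΔL, ΔJ).
(c)–(d): forbidden (parity, ΔL, ΔJ).
(c)–(e): allowed.
(d)–(e): allowed.
Allowed pairs: 3 of 10.

3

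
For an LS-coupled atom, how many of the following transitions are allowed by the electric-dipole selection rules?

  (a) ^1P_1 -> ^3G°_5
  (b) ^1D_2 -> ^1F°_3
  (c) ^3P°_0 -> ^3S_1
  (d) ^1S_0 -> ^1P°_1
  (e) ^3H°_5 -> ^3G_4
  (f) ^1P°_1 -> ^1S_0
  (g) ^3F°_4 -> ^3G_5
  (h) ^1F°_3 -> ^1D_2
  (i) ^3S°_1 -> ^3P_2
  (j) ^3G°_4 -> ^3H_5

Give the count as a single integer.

(a) forbidden (ΔS, ΔL, ΔJ fail)
(b) allowed
(c) allowed
(d) allowed
(e) allowed
(f) allowed
(g) allowed
(h) allowed
(i) allowed
(j) allowed
Total allowed: 9 of 10.

9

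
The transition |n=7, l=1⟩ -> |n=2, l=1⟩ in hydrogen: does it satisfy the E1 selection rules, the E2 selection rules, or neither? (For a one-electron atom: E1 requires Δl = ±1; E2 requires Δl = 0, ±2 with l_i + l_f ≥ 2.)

Δl = 1 − 1 = +0; l_i + l_f = 2.
E1 (Δl = ±1): not satisfied.
E2 (Δl = 0,±2, l_i+l_f ≥ 2): satisfied.

E2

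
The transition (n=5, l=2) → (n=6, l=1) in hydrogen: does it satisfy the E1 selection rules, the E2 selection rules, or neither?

Δl = 1 − 2 = -1; l_i + l_f = 3.
E1 (Δl = ±1): satisfied.
E2 (Δl = 0,±2, l_i+l_f ≥ 2): not satisfied.

E1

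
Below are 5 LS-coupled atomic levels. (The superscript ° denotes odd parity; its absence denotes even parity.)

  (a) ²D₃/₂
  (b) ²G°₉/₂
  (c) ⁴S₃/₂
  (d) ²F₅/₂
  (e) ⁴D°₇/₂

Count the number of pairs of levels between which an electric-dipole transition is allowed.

0

(a)–(b): forbidden (ΔL, ΔJ).
(a)–(c): forbidden (parity, ΔS, ΔL).
(a)–(d): forbidden (parity).
(a)–(e): forbidden (ΔS, ΔJ).
(b)–(c): forbidden (ΔS, ΔL, ΔJ).
(b)–(d): forbidden (ΔJ).
(b)–(e): forbidden (parity, ΔS, ΔL).
(c)–(d): forbidden (parity, ΔS, ΔL).
(c)–(e): forbidden (ΔL, ΔJ).
(d)–(e): forbidden (ΔS).
Allowed pairs: 0 of 10.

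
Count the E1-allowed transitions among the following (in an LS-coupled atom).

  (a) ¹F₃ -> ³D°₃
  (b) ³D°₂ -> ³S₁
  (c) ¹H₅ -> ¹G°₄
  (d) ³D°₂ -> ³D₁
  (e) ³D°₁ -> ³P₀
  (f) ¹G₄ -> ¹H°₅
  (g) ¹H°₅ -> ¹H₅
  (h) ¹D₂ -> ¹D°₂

(a) forbidden (ΔS fails)
(b) forbidden (ΔL fails)
(c) allowed
(d) allowed
(e) allowed
(f) allowed
(g) allowed
(h) allowed
Total allowed: 6 of 8.

6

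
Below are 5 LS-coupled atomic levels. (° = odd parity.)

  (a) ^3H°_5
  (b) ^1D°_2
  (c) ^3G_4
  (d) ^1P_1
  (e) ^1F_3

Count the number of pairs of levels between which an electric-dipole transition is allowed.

(a)–(b): forbidden (parity, ΔS, ΔL, ΔJ).
(a)–(c): allowed.
(a)–(d): forbidden (ΔS, ΔL, ΔJ).
(a)–(e): forbidden (ΔS, ΔL, ΔJ).
(b)–(c): forbidden (ΔS, ΔL, ΔJ).
(b)–(d): allowed.
(b)–(e): allowed.
(c)–(d): forbidden (parity, ΔS, ΔL, ΔJ).
(c)–(e): forbidden (parity, ΔS).
(d)–(e): forbidden (parity, ΔL, ΔJ).
Allowed pairs: 3 of 10.

3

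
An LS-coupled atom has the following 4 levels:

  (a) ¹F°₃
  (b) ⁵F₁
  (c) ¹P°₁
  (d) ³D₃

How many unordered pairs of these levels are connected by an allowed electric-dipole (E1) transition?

(a)–(b): forbidden (ΔS, ΔJ).
(a)–(c): forbidden (parity, ΔL, ΔJ).
(a)–(d): forbidden (ΔS).
(b)–(c): forbidden (ΔS, ΔL).
(b)–(d): forbidden (parity, ΔS, ΔJ).
(c)–(d): forbidden (ΔS, ΔJ).
Allowed pairs: 0 of 6.

0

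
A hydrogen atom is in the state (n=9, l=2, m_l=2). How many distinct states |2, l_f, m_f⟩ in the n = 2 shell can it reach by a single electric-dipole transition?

E1 requires Δl = ±1, so l_f ∈ {1, 3}; with 0 ≤ l_f ≤ n_f−1 = 1, the allowed l_f values are {1}.
For l_f = 1: m_f ∈ {m_i−1, m_i, m_i+1} ∩ [−1, 1] = {1} → 1 state.
Total: 1.

1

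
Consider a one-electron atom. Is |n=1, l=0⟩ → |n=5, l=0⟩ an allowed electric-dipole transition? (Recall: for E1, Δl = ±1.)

forbidden

l: 0 → 0 (Δl = +0). Δl = ±1 violated.
The transition is electric-dipole forbidden.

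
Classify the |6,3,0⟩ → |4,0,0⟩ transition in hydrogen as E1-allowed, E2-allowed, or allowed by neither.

neither

Δl = 0 − 3 = -3; l_i + l_f = 3.
Δm_l = +0.
E1 (Δl = ±1, |Δm_l| ≤ 1): not satisfied.
E2 (Δl = 0,±2, l_i+l_f ≥ 2, |Δm_l| ≤ 2): not satisfied.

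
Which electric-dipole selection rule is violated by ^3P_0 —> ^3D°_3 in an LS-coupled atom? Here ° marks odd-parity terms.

ΔL = 0, ±1 (not L=0↔0): L: 1 → 2, ΔL = +1 — ok.
ΔJ = 0, ±1 (not J=0↔0): J: 0 → 3, ΔJ = +3 — fails.
Parity must change: even → odd — ok.
ΔS = 0: S: 1 → 1 — ok.

the ΔJ = 0, ±1 rule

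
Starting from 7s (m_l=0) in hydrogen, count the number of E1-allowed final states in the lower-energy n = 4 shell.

3

E1 requires Δl = ±1, so l_f ∈ {-1, 1}; with 0 ≤ l_f ≤ n_f−1 = 3, the allowed l_f values are {1}.
For l_f = 1: m_f ∈ {m_i−1, m_i, m_i+1} ∩ [−1, 1] = {-1, 0, 1} → 3 states.
Total: 3.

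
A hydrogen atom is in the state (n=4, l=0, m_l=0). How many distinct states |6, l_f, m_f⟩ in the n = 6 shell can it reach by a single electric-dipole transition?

E1 requires Δl = ±1, so l_f ∈ {-1, 1}; with 0 ≤ l_f ≤ n_f−1 = 5, the allowed l_f values are {1}.
For l_f = 1: m_f ∈ {m_i−1, m_i, m_i+1} ∩ [−1, 1] = {-1, 0, 1} → 3 states.
Total: 3.

3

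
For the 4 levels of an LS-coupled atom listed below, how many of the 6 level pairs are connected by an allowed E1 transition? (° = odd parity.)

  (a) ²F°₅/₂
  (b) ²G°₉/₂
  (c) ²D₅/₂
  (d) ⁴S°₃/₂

1

(a)–(b): forbidden (parity, ΔJ).
(a)–(c): allowed.
(a)–(d): forbidden (parity, ΔS, ΔL).
(b)–(c): forbidden (ΔL, ΔJ).
(b)–(d): forbidden (parity, ΔS, ΔL, ΔJ).
(c)–(d): forbidden (ΔS, ΔL).
Allowed pairs: 1 of 6.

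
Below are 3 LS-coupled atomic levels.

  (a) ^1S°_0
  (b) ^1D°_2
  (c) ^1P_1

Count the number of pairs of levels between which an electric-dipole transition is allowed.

2

(a)–(b): forbidden (parity, ΔL, ΔJ).
(a)–(c): allowed.
(b)–(c): allowed.
Allowed pairs: 2 of 3.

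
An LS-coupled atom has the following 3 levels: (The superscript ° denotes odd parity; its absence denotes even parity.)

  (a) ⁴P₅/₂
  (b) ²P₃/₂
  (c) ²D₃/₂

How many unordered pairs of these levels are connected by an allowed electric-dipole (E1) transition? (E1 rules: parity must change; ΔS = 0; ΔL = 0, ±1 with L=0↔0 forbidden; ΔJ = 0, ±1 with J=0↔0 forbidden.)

(a)–(b): forbidden (parity, ΔS).
(a)–(c): forbidden (parity, ΔS).
(b)–(c): forbidden (parity).
Allowed pairs: 0 of 3.

0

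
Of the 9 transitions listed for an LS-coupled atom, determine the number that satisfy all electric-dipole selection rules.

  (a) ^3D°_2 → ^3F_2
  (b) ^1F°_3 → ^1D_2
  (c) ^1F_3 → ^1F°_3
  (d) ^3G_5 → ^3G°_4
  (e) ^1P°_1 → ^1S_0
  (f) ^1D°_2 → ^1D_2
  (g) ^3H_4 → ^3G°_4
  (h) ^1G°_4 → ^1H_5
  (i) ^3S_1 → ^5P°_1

(a) allowed
(b) allowed
(c) allowed
(d) allowed
(e) allowed
(f) allowed
(g) allowed
(h) allowed
(i) forbidden (ΔS fails)
Total allowed: 8 of 9.

8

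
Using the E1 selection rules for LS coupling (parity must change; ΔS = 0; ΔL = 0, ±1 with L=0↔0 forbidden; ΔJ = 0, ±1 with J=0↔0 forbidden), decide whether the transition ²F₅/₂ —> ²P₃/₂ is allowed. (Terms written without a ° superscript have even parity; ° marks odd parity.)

forbidden

Parity must change: even → even — fails.
ΔS = 0: S: 1/2 → 1/2 — ok.
ΔL = 0, ±1 (not L=0↔0): L: 3 → 1, ΔL = -2 — fails.
ΔJ = 0, ±1 (not J=0↔0): J: 5/2 → 3/2, ΔJ = -1 — ok.
Rule(s) violated: parity, ΔL.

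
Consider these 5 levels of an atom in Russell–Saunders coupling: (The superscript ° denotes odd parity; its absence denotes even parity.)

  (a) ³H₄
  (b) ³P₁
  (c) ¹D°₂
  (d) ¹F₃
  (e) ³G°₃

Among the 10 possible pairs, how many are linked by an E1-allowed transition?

(a)–(b): forbidden (parity, ΔL, ΔJ).
(a)–(c): forbidden (ΔS, ΔL, ΔJ).
(a)–(d): forbidden (parity, ΔS, ΔL).
(a)–(e): allowed.
(b)–(c): forbidden (ΔS).
(b)–(d): forbidden (parity, ΔS, ΔL, ΔJ).
(b)–(e): forbidden (ΔL, ΔJ).
(c)–(d): allowed.
(c)–(e): forbidden (parity, ΔS, ΔL).
(d)–(e): forbidden (ΔS).
Allowed pairs: 2 of 10.

2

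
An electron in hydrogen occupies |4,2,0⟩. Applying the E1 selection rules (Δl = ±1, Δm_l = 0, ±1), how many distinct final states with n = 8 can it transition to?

E1 requires Δl = ±1, so l_f ∈ {1, 3}; with 0 ≤ l_f ≤ n_f−1 = 7, the allowed l_f values are {1, 3}.
For l_f = 1: m_f ∈ {m_i−1, m_i, m_i+1} ∩ [−1, 1] = {-1, 0, 1} → 3 states.
For l_f = 3: m_f ∈ {m_i−1, m_i, m_i+1} ∩ [−3, 3] = {-1, 0, 1} → 3 states.
Total: 6.

6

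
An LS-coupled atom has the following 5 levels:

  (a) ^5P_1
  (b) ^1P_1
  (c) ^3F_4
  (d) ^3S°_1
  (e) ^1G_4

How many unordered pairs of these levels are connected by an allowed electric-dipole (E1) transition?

(a)–(b): forbidden (parity, ΔS).
(a)–(c): forbidden (parity, ΔS, ΔL, ΔJ).
(a)–(d): forbidden (ΔS).
(a)–(e): forbidden (parity, ΔS, ΔL, ΔJ).
(b)–(c): forbidden (parity, ΔS, ΔL, ΔJ).
(b)–(d): forbidden (ΔS).
(b)–(e): forbidden (parity, ΔL, ΔJ).
(c)–(d): forbidden (ΔL, ΔJ).
(c)–(e): forbidden (parity, ΔS).
(d)–(e): forbidden (ΔS, ΔL, ΔJ).
Allowed pairs: 0 of 10.

0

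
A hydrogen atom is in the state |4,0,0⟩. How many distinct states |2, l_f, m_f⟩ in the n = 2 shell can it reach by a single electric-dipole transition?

3

E1 requires Δl = ±1, so l_f ∈ {-1, 1}; with 0 ≤ l_f ≤ n_f−1 = 1, the allowed l_f values are {1}.
For l_f = 1: m_f ∈ {m_i−1, m_i, m_i+1} ∩ [−1, 1] = {-1, 0, 1} → 3 states.
Total: 3.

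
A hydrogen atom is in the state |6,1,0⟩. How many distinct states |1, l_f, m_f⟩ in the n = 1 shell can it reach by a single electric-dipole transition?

1

E1 requires Δl = ±1, so l_f ∈ {0, 2}; with 0 ≤ l_f ≤ n_f−1 = 0, the allowed l_f values are {0}.
For l_f = 0: m_f ∈ {m_i−1, m_i, m_i+1} ∩ [−0, 0] = {0} → 1 state.
Total: 1.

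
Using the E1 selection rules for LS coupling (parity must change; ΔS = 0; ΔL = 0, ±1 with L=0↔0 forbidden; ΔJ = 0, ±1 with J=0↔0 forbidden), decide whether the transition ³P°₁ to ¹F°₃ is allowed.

Reading off the term symbols: S 1→0, L 1→3, J 1→3, parity odd→odd.
Parity must change: odd → odd — violated.
ΔS = 0: S: 1 → 0 — violated.
ΔL = 0, ±1 (not L=0↔0): L: 1 → 3, ΔL = +2 — violated.
ΔJ = 0, ±1 (not J=0↔0): J: 1 → 3, ΔJ = +2 — violated.
Rule(s) violated: parity, ΔS, ΔL, ΔJ.

forbidden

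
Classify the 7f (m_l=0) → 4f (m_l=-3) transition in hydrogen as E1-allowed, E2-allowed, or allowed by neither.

neither

Δl = 3 − 3 = +0; l_i + l_f = 6.
Δm_l = -3.
E1 (Δl = ±1, |Δm_l| ≤ 1): not satisfied.
E2 (Δl = 0,±2, l_i+l_f ≥ 2, |Δm_l| ≤ 2): not satisfied.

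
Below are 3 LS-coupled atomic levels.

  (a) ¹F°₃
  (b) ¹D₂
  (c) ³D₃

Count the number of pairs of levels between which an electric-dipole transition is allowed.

(a)–(b): allowed.
(a)–(c): forbidden (ΔS).
(b)–(c): forbidden (parity, ΔS).
Allowed pairs: 1 of 3.

1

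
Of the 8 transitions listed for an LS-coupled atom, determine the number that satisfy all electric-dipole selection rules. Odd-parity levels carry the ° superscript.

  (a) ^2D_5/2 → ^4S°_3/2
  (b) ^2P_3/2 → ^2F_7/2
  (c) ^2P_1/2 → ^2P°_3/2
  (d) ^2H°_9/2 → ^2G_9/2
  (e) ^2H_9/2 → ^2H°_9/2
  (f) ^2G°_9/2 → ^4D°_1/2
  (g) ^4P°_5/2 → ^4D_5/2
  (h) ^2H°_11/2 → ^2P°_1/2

(a) forbidden (ΔS, ΔL fail)
(b) forbidden (parity, ΔL, ΔJ fail)
(c) allowed
(d) allowed
(e) allowed
(f) forbidden (parity, ΔS, ΔL, ΔJ fail)
(g) allowed
(h) forbidden (parity, ΔL, ΔJ fail)
Total allowed: 4 of 8.

4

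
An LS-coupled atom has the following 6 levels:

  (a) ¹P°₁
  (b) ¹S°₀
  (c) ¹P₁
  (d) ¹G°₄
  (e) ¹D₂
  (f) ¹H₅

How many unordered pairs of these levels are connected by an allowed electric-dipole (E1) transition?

4

(a)–(b): forbidden (parity).
(a)–(c): allowed.
(a)–(d): forbidden (parity, ΔL, ΔJ).
(a)–(e): allowed.
(a)–(f): forbidden (ΔL, ΔJ).
(b)–(c): allowed.
(b)–(d): forbidden (parity, ΔL, ΔJ).
(b)–(e): forbidden (ΔL, ΔJ).
(b)–(f): forbidden (ΔL, ΔJ).
(c)–(d): forbidden (ΔL, ΔJ).
(c)–(e): forbidden (parity).
(c)–(f): forbidden (parity, ΔL, ΔJ).
(d)–(e): forbidden (ΔL, ΔJ).
(d)–(f): allowed.
(e)–(f): forbidden (parity, ΔL, ΔJ).
Allowed pairs: 4 of 15.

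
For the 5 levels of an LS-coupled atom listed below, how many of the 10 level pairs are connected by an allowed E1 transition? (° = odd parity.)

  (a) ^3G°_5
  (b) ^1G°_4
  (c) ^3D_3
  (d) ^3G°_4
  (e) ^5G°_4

0

(a)–(b): forbidden (parity, ΔS).
(a)–(c): forbidden (ΔL, ΔJ).
(a)–(d): forbidden (parity).
(a)–(e): forbidden (parity, ΔS).
(b)–(c): forbidden (ΔS, ΔL).
(b)–(d): forbidden (parity, ΔS).
(b)–(e): forbidden (parity, ΔS).
(c)–(d): forbidden (ΔL).
(c)–(e): forbidden (ΔS, ΔL).
(d)–(e): forbidden (parity, ΔS).
Allowed pairs: 0 of 10.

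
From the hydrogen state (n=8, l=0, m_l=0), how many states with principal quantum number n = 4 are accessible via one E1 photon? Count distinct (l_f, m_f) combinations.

3

E1 requires Δl = ±1, so l_f ∈ {-1, 1}; with 0 ≤ l_f ≤ n_f−1 = 3, the allowed l_f values are {1}.
For l_f = 1: m_f ∈ {m_i−1, m_i, m_i+1} ∩ [−1, 1] = {-1, 0, 1} → 3 states.
Total: 3.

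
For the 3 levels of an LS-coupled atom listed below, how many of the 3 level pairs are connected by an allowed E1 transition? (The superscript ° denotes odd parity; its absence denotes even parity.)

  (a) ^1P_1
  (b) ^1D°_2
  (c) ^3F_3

(a)–(b): allowed.
(a)–(c): forbidden (parity, ΔS, ΔL, ΔJ).
(b)–(c): forbidden (ΔS).
Allowed pairs: 1 of 3.

1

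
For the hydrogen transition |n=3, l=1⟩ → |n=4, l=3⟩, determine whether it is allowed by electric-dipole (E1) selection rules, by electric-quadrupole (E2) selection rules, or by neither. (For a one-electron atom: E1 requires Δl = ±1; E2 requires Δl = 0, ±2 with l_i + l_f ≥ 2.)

Δl = 3 − 1 = +2; l_i + l_f = 4.
E1 (Δl = ±1): not satisfied.
E2 (Δl = 0,±2, l_i+l_f ≥ 2): satisfied.

E2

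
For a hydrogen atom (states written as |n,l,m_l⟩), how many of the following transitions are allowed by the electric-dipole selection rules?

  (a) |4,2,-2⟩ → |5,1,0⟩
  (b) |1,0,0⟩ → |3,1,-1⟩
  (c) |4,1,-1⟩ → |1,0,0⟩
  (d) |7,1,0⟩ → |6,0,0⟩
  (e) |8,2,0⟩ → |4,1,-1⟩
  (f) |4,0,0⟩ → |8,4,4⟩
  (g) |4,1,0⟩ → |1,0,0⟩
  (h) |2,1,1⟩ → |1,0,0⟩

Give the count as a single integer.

(a) forbidden — Δm_l = +2 (E1 requires Δm_l = 0, ±1)
(b) allowed
(c) allowed
(d) allowed
(e) allowed
(f) forbidden — Δl = +4 (E1 requires Δl = ±1); Δm_l = +4 (E1 requires Δm_l = 0, ±1)
(g) allowed
(h) allowed
Total allowed: 6 of 8.

6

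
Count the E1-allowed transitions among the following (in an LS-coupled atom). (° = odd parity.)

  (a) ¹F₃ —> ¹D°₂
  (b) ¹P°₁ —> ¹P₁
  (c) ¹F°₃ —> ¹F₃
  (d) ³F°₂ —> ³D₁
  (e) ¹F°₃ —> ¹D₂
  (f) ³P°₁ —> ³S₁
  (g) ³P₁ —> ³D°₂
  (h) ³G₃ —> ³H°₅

7

(a) allowed
(b) allowed
(c) allowed
(d) allowed
(e) allowed
(f) allowed
(g) allowed
(h) forbidden (ΔJ fails)
Total allowed: 7 of 8.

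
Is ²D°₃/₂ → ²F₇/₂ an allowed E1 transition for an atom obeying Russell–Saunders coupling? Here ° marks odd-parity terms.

forbidden

Parity must change: odd → even — ok.
ΔJ = 0, ±1 (not J=0↔0): J: 3/2 → 7/2, ΔJ = +2 — fails.
ΔS = 0: S: 1/2 → 1/2 — ok.
ΔL = 0, ±1 (not L=0↔0): L: 2 → 3, ΔL = +1 — ok.
Rule(s) violated: ΔJ.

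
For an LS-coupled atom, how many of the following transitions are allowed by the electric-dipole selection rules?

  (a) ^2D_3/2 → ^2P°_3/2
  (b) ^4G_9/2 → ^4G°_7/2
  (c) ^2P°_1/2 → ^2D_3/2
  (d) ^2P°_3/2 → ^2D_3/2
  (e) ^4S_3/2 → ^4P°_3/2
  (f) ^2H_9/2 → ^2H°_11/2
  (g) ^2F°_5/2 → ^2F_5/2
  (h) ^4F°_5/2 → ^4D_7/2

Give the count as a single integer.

8

(a) allowed
(b) allowed
(c) allowed
(d) allowed
(e) allowed
(f) allowed
(g) allowed
(h) allowed
Total allowed: 8 of 8.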